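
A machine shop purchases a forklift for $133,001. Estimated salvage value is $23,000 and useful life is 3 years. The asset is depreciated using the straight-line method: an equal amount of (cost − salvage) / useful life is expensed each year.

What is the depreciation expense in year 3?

$36,667

Depreciable base = $133,001 − $23,000 = $110,001.
Annual expense = $110,001 / 3 = $36,667.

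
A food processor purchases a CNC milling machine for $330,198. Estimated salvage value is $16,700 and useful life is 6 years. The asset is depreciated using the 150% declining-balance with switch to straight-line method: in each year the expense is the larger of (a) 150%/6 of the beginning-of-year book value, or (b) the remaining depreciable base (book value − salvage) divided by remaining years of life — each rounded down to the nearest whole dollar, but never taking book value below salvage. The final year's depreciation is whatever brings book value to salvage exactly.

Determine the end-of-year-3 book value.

Depreciable base = $330,198 − $16,700 = $313,498.
Year 1: DB = ⌊$330,198 × 150%/6⌋ = $82,549; SL = ⌊$313,498/6⌋ = $52,249 → take DB $82,549. Book value $247,649.
Year 2: DB = ⌊$247,649 × 150%/6⌋ = $61,912; SL = ⌊$230,949/5⌋ = $46,189 → take DB $61,912. Book value $185,737.
Year 3: DB = ⌊$185,737 × 150%/6⌋ = $46,434; SL = ⌊$169,037/4⌋ = $42,259 → take DB $46,434. Book value $139,303.

$139,303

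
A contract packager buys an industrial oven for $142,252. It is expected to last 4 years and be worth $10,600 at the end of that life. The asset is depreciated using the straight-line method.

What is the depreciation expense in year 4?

$32,913

Depreciable base = $142,252 − $10,600 = $131,652.
Annual expense = $131,652 / 4 = $32,913.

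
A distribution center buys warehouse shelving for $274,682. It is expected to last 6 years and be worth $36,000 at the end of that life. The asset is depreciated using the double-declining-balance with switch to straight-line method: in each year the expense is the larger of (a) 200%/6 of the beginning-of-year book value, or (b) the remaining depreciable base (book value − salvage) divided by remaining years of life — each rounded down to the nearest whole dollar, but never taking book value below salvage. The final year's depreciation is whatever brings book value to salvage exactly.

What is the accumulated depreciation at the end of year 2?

Depreciable base = $274,682 − $36,000 = $238,682.
Year 1: DB = ⌊$274,682 × 200%/6⌋ = $91,560; SL = ⌊$238,682/6⌋ = $39,780 → take DB $91,560. Book value $183,122.
Year 2: DB = ⌊$183,122 × 200%/6⌋ = $61,040; SL = ⌊$147,122/5⌋ = $29,424 → take DB $61,040. Book value $122,082.
Accumulated through year 2 = $274,682 − $122,082 = $152,600.

$152,600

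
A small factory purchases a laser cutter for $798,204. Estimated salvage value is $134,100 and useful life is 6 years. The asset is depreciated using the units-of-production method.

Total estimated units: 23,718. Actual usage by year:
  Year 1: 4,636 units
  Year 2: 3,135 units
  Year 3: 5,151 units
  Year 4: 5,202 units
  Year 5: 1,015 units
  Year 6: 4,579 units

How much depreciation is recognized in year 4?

$145,656

Depreciable base = $798,204 − $134,100 = $664,104.
Rate = $664,104 / 23,718 units = $28 per unit.
Year 1: 4,636 × $28 = $129,808. Book value $668,396.
Year 2: 3,135 × $28 = $87,780. Book value $580,616.
Year 3: 5,151 × $28 = $144,228. Book value $436,388.
Year 4: 5,202 × $28 = $145,656. Book value $290,732.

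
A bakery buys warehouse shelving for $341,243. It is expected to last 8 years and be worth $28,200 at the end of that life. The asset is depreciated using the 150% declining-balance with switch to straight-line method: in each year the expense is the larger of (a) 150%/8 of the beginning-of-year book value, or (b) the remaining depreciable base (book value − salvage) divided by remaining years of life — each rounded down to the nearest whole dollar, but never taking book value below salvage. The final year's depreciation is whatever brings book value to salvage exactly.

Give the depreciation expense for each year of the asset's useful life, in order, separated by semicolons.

$63,983; $51,986; $42,238; $34,319; $30,129; $30,129; $30,129; $30,130

Depreciable base = $341,243 − $28,200 = $313,043.
Year 1: DB = ⌊$341,243 × 150%/8⌋ = $63,983; SL = ⌊$313,043/8⌋ = $39,130 → take DB $63,983. Book value $277,260.
Year 2: DB = ⌊$277,260 × 150%/8⌋ = $51,986; SL = ⌊$249,060/7⌋ = $35,580 → take DB $51,986. Book value $225,274.
Year 3: DB = ⌊$225,274 × 150%/8⌋ = $42,238; SL = ⌊$197,074/6⌋ = $32,845 → take DB $42,238. Book value $183,036.
Year 4: DB = ⌊$183,036 × 150%/8⌋ = $34,319; SL = ⌊$154,836/5⌋ = $30,967 → take DB $34,319. Book value $148,717.
Year 5: DB = ⌊$148,717 × 150%/8⌋ = $27,884; SL = ⌊$120,517/4⌋ = $30,129 → take SL $30,129. Book value $118,588.
Year 6: DB = ⌊$118,588 × 150%/8⌋ = $22,235; SL = ⌊$90,388/3⌋ = $30,129 → take SL $30,129. Book value $88,459.
Year 7: DB = ⌊$88,459 × 150%/8⌋ = $16,586; SL = ⌊$60,259/2⌋ = $30,129 → take SL $30,129. Book value $58,330.
Year 8 (final): $58,330 − $28,200 = $30,130. Book value $28,200.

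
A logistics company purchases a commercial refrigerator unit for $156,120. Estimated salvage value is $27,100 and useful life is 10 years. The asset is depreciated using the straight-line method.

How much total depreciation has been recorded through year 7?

$90,314

Depreciable base = $156,120 − $27,100 = $129,020.
Annual expense = $129,020 / 10 = $12,902.
End of year 1: book value $143,218.
End of year 2: book value $130,316.
End of year 3: book value $117,414.
End of year 4: book value $104,512.
End of year 5: book value $91,610.
End of year 6: book value $78,708.
End of year 7: book value $65,806.
Accumulated through year 7 = $156,120 − $65,806 = $90,314.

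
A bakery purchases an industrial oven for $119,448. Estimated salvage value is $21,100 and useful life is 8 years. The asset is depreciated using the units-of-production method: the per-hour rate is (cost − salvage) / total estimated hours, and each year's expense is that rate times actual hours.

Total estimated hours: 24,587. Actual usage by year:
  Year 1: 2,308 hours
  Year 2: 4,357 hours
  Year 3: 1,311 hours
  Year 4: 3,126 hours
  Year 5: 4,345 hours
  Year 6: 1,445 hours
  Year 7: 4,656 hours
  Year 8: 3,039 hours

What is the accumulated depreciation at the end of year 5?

Depreciable base = $119,448 − $21,100 = $98,348.
Rate = $98,348 / 24,587 hours = $4 per hour.
Year 1: 2,308 × $4 = $9,232. Book value $110,216.
Year 2: 4,357 × $4 = $17,428. Book value $92,788.
Year 3: 1,311 × $4 = $5,244. Book value $87,544.
Year 4: 3,126 × $4 = $12,504. Book value $75,040.
Year 5: 4,345 × $4 = $17,380. Book value $57,660.
Accumulated through year 5 = $119,448 − $57,660 = $61,788.

$61,788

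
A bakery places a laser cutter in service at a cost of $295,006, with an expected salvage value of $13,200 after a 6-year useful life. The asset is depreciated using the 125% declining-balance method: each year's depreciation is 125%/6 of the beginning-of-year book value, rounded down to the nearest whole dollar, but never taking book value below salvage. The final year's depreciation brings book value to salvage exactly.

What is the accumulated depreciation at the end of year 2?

Depreciable base = $295,006 − $13,200 = $281,806.
Year 1: ⌊$295,006 × 125%/6⌋ = $61,459. Book value $233,547.
Year 2: ⌊$233,547 × 125%/6⌋ = $48,655. Book value $184,892.
Accumulated through year 2 = $295,006 − $184,892 = $110,114.

$110,114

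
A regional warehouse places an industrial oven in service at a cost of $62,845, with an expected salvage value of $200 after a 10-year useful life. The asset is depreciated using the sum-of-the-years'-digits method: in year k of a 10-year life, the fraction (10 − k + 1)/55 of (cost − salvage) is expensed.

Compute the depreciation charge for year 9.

Depreciable base = $62,845 − $200 = $62,645.
Sum of the years' digits = 10+9+8+7+6+5+4+3+2+1 = 55.
Year 1: $62,645 × 10/55 = $11,390. Book value $51,455.
Year 2: $62,645 × 9/55 = $10,251. Book value $41,204.
Year 3: $62,645 × 8/55 = $9,112. Book value $32,092.
Year 4: $62,645 × 7/55 = $7,973. Book value $24,119.
Year 5: $62,645 × 6/55 = $6,834. Book value $17,285.
Year 6: $62,645 × 5/55 = $5,695. Book value $11,590.
Year 7: $62,645 × 4/55 = $4,556. Book value $7,034.
Year 8: $62,645 × 3/55 = $3,417. Book value $3,617.
Year 9: $62,645 × 2/55 = $2,278. Book value $1,339.

$2,278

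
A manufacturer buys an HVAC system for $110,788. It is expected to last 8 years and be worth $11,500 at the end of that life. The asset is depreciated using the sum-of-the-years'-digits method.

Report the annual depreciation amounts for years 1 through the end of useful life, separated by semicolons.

Depreciable base = $110,788 − $11,500 = $99,288.
Sum of the years' digits = 8+7+6+5+4+3+2+1 = 36.
Year 1: $99,288 × 8/36 = $22,064. Book value $88,724.
Year 2: $99,288 × 7/36 = $19,306. Book value $69,418.
Year 3: $99,288 × 6/36 = $16,548. Book value $52,870.
Year 4: $99,288 × 5/36 = $13,790. Book value $39,080.
Year 5: $99,288 × 4/36 = $11,032. Book value $28,048.
Year 6: $99,288 × 3/36 = $8,274. Book value $19,774.
Year 7: $99,288 × 2/36 = $5,516. Book value $14,258.
Year 8: $99,288 × 1/36 = $2,758. Book value $11,500.

$22,064; $19,306; $16,548; $13,790; $11,032; $8,274; $5,516; $2,758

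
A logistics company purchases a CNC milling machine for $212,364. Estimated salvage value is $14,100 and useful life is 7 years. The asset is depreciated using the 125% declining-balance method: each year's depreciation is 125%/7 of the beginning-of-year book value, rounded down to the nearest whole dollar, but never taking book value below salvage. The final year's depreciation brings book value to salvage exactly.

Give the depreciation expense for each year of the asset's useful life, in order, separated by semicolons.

Depreciable base = $212,364 − $14,100 = $198,264.
Year 1: ⌊$212,364 × 125%/7⌋ = $37,922. Book value $174,442.
Year 2: ⌊$174,442 × 125%/7⌋ = $31,150. Book value $143,292.
Year 3: ⌊$143,292 × 125%/7⌋ = $25,587. Book value $117,705.
Year 4: ⌊$117,705 × 125%/7⌋ = $21,018. Book value $96,687.
Year 5: ⌊$96,687 × 125%/7⌋ = $17,265. Book value $79,422.
Year 6: ⌊$79,422 × 125%/7⌋ = $14,182. Book value $65,240.
Year 7 (final): $65,240 − $14,100 = $51,140. Book value $14,100.

$37,922; $31,150; $25,587; $21,018; $17,265; $14,182; $51,140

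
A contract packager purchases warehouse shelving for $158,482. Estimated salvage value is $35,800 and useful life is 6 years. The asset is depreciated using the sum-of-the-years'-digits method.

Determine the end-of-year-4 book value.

Depreciable base = $158,482 − $35,800 = $122,682.
Sum of the years' digits = 6+5+4+3+2+1 = 21.
Year 1: $122,682 × 6/21 = $35,052. Book value $123,430.
Year 2: $122,682 × 5/21 = $29,210. Book value $94,220.
Year 3: $122,682 × 4/21 = $23,368. Book value $70,852.
Year 4: $122,682 × 3/21 = $17,526. Book value $53,326.

$53,326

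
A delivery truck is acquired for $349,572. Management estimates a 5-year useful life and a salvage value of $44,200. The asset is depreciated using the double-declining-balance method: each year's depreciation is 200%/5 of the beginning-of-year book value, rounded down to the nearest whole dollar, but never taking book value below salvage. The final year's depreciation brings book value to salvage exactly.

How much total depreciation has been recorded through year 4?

$304,266

Depreciable base = $349,572 − $44,200 = $305,372.
Year 1: ⌊$349,572 × 200%/5⌋ = $139,828. Book value $209,744.
Year 2: ⌊$209,744 × 200%/5⌋ = $83,897. Book value $125,847.
Year 3: ⌊$125,847 × 200%/5⌋ = $50,338. Book value $75,509.
Year 4: ⌊$75,509 × 200%/5⌋ = $30,203. Book value $45,306.
Accumulated through year 4 = $349,572 − $45,306 = $304,266.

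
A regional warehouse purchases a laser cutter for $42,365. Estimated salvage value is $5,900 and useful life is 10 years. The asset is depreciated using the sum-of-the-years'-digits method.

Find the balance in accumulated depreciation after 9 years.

Depreciable base = $42,365 − $5,900 = $36,465.
Sum of the years' digits = 10+9+8+7+6+5+4+3+2+1 = 55.
Year 1: $36,465 × 10/55 = $6,630. Book value $35,735.
Year 2: $36,465 × 9/55 = $5,967. Book value $29,768.
Year 3: $36,465 × 8/55 = $5,304. Book value $24,464.
Year 4: $36,465 × 7/55 = $4,641. Book value $19,823.
Year 5: $36,465 × 6/55 = $3,978. Book value $15,845.
Year 6: $36,465 × 5/55 = $3,315. Book value $12,530.
Year 7: $36,465 × 4/55 = $2,652. Book value $9,878.
Year 8: $36,465 × 3/55 = $1,989. Book value $7,889.
Year 9: $36,465 × 2/55 = $1,326. Book value $6,563.
Accumulated through year 9 = $42,365 − $6,563 = $35,802.

$35,802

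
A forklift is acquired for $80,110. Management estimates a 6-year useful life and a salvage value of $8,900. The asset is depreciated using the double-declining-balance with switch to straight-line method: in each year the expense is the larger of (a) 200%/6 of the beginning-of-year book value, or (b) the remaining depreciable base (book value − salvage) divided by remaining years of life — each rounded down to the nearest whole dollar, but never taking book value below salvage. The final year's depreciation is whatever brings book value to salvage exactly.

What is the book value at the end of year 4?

Depreciable base = $80,110 − $8,900 = $71,210.
Year 1: DB = ⌊$80,110 × 200%/6⌋ = $26,703; SL = ⌊$71,210/6⌋ = $11,868 → take DB $26,703. Book value $53,407.
Year 2: DB = ⌊$53,407 × 200%/6⌋ = $17,802; SL = ⌊$44,507/5⌋ = $8,901 → take DB $17,802. Book value $35,605.
Year 3: DB = ⌊$35,605 × 200%/6⌋ = $11,868; SL = ⌊$26,705/4⌋ = $6,676 → take DB $11,868. Book value $23,737.
Year 4: DB = ⌊$23,737 × 200%/6⌋ = $7,912; SL = ⌊$14,837/3⌋ = $4,945 → take DB $7,912. Book value $15,825.

$15,825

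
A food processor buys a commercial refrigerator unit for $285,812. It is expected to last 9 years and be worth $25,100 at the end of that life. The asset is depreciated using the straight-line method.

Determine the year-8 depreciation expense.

Depreciable base = $285,812 − $25,100 = $260,712.
Annual expense = $260,712 / 9 = $28,968.

$28,968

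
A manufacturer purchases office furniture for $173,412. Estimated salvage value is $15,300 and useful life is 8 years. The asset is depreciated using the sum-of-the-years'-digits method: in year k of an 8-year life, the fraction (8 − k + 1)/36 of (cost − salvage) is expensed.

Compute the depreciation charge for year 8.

Depreciable base = $173,412 − $15,300 = $158,112.
Sum of the years' digits = 8+7+6+5+4+3+2+1 = 36.
Year 1: $158,112 × 8/36 = $35,136. Book value $138,276.
Year 2: $158,112 × 7/36 = $30,744. Book value $107,532.
Year 3: $158,112 × 6/36 = $26,352. Book value $81,180.
Year 4: $158,112 × 5/36 = $21,960. Book value $59,220.
Year 5: $158,112 × 4/36 = $17,568. Book value $41,652.
Year 6: $158,112 × 3/36 = $13,176. Book value $28,476.
Year 7: $158,112 × 2/36 = $8,784. Book value $19,692.
Year 8: $158,112 × 1/36 = $4,392. Book value $15,300.

$4,392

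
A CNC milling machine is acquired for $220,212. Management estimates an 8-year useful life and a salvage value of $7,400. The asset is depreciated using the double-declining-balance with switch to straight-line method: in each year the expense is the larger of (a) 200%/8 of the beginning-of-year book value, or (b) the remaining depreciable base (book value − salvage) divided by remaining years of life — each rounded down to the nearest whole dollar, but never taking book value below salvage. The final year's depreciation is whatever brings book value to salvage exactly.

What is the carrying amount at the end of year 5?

Depreciable base = $220,212 − $7,400 = $212,812.
Year 1: DB = ⌊$220,212 × 200%/8⌋ = $55,053; SL = ⌊$212,812/8⌋ = $26,601 → take DB $55,053. Book value $165,159.
Year 2: DB = ⌊$165,159 × 200%/8⌋ = $41,289; SL = ⌊$157,759/7⌋ = $22,537 → take DB $41,289. Book value $123,870.
Year 3: DB = ⌊$123,870 × 200%/8⌋ = $30,967; SL = ⌊$116,470/6⌋ = $19,411 → take DB $30,967. Book value $92,903.
Year 4: DB = ⌊$92,903 × 200%/8⌋ = $23,225; SL = ⌊$85,503/5⌋ = $17,100 → take DB $23,225. Book value $69,678.
Year 5: DB = ⌊$69,678 × 200%/8⌋ = $17,419; SL = ⌊$62,278/4⌋ = $15,569 → take DB $17,419. Book value $52,259.

$52,259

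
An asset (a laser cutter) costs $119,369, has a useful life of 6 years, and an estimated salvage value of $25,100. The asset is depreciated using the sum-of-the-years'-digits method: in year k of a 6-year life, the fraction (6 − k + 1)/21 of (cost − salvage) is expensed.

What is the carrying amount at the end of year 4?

$38,567

Depreciable base = $119,369 − $25,100 = $94,269.
Sum of the years' digits = 6+5+4+3+2+1 = 21.
Year 1: $94,269 × 6/21 = $26,934. Book value $92,435.
Year 2: $94,269 × 5/21 = $22,445. Book value $69,990.
Year 3: $94,269 × 4/21 = $17,956. Book value $52,034.
Year 4: $94,269 × 3/21 = $13,467. Book value $38,567.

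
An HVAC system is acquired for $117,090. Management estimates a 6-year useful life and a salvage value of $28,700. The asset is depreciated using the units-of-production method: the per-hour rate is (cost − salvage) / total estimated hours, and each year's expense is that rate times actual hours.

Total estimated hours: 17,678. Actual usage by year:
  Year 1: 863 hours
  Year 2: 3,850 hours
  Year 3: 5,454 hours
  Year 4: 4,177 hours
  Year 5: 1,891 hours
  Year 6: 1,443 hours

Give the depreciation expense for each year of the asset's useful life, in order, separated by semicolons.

$4,315; $19,250; $27,270; $20,885; $9,455; $7,215

Depreciable base = $117,090 − $28,700 = $88,390.
Rate = $88,390 / 17,678 hours = $5 per hour.
Year 1: 863 × $5 = $4,315. Book value $112,775.
Year 2: 3,850 × $5 = $19,250. Book value $93,525.
Year 3: 5,454 × $5 = $27,270. Book value $66,255.
Year 4: 4,177 × $5 = $20,885. Book value $45,370.
Year 5: 1,891 × $5 = $9,455. Book value $35,915.
Year 6: 1,443 × $5 = $7,215. Book value $28,700.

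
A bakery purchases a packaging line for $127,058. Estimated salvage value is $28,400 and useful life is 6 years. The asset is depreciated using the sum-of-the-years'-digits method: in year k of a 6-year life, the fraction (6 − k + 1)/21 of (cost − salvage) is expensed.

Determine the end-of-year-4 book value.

Depreciable base = $127,058 − $28,400 = $98,658.
Sum of the years' digits = 6+5+4+3+2+1 = 21.
Year 1: $98,658 × 6/21 = $28,188. Book value $98,870.
Year 2: $98,658 × 5/21 = $23,490. Book value $75,380.
Year 3: $98,658 × 4/21 = $18,792. Book value $56,588.
Year 4: $98,658 × 3/21 = $14,094. Book value $42,494.

$42,494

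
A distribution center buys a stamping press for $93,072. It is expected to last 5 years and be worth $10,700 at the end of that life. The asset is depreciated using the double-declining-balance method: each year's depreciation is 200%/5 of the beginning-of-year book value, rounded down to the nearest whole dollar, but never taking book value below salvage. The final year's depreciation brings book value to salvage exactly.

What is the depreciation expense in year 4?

$8,042

Depreciable base = $93,072 − $10,700 = $82,372.
Year 1: ⌊$93,072 × 200%/5⌋ = $37,228. Book value $55,844.
Year 2: ⌊$55,844 × 200%/5⌋ = $22,337. Book value $33,507.
Year 3: ⌊$33,507 × 200%/5⌋ = $13,402. Book value $20,105.
Year 4: ⌊$20,105 × 200%/5⌋ = $8,042. Book value $12,063.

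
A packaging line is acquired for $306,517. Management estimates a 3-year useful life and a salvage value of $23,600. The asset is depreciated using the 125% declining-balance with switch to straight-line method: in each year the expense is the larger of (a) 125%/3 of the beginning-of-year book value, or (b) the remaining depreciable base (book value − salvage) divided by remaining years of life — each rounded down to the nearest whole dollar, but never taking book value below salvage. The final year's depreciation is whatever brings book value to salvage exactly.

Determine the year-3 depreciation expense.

$77,601

Depreciable base = $306,517 − $23,600 = $282,917.
Year 1: DB = ⌊$306,517 × 125%/3⌋ = $127,715; SL = ⌊$282,917/3⌋ = $94,305 → take DB $127,715. Book value $178,802.
Year 2: DB = ⌊$178,802 × 125%/3⌋ = $74,500; SL = ⌊$155,202/2⌋ = $77,601 → take SL $77,601. Book value $101,201.
Year 3 (final): $101,201 − $23,600 = $77,601. Book value $23,600.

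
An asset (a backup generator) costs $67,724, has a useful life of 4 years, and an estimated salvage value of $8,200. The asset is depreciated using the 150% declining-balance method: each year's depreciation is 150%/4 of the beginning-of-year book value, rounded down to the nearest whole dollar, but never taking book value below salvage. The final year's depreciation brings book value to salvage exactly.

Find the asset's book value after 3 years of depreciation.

$16,535

Depreciable base = $67,724 − $8,200 = $59,524.
Year 1: ⌊$67,724 × 150%/4⌋ = $25,396. Book value $42,328.
Year 2: ⌊$42,328 × 150%/4⌋ = $15,873. Book value $26,455.
Year 3: ⌊$26,455 × 150%/4⌋ = $9,920. Book value $16,535.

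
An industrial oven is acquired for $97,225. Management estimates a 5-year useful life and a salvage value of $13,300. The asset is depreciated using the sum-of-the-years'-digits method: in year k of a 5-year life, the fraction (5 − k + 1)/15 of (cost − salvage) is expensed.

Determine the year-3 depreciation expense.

Depreciable base = $97,225 − $13,300 = $83,925.
Sum of the years' digits = 5+4+3+2+1 = 15.
Year 1: $83,925 × 5/15 = $27,975. Book value $69,250.
Year 2: $83,925 × 4/15 = $22,380. Book value $46,870.
Year 3: $83,925 × 3/15 = $16,785. Book value $30,085.

$16,785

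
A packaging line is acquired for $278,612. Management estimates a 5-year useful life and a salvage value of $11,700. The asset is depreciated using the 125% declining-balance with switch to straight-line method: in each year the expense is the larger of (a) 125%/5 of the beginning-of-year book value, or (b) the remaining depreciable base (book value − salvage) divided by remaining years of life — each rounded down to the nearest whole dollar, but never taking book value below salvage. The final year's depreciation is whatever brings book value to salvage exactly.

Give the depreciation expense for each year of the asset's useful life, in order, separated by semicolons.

$69,653; $52,239; $48,340; $48,340; $48,340

Depreciable base = $278,612 − $11,700 = $266,912.
Year 1: DB = ⌊$278,612 × 125%/5⌋ = $69,653; SL = ⌊$266,912/5⌋ = $53,382 → take DB $69,653. Book value $208,959.
Year 2: DB = ⌊$208,959 × 125%/5⌋ = $52,239; SL = ⌊$197,259/4⌋ = $49,314 → take DB $52,239. Book value $156,720.
Year 3: DB = ⌊$156,720 × 125%/5⌋ = $39,180; SL = ⌊$145,020/3⌋ = $48,340 → take SL $48,340. Book value $108,380.
Year 4: DB = ⌊$108,380 × 125%/5⌋ = $27,095; SL = ⌊$96,680/2⌋ = $48,340 → take SL $48,340. Book value $60,040.
Year 5 (final): $60,040 − $11,700 = $48,340. Book value $11,700.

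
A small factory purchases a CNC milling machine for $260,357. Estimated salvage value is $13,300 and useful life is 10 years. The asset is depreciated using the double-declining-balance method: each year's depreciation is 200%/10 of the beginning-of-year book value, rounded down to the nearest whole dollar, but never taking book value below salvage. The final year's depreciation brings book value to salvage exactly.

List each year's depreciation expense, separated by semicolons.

Depreciable base = $260,357 − $13,300 = $247,057.
Year 1: ⌊$260,357 × 200%/10⌋ = $52,071. Book value $208,286.
Year 2: ⌊$208,286 × 200%/10⌋ = $41,657. Book value $166,629.
Year 3: ⌊$166,629 × 200%/10⌋ = $33,325. Book value $133,304.
Year 4: ⌊$133,304 × 200%/10⌋ = $26,660. Book value $106,644.
Year 5: ⌊$106,644 × 200%/10⌋ = $21,328. Book value $85,316.
Year 6: ⌊$85,316 × 200%/10⌋ = $17,063. Book value $68,253.
Year 7: ⌊$68,253 × 200%/10⌋ = $13,650. Book value $54,603.
Year 8: ⌊$54,603 × 200%/10⌋ = $10,920. Book value $43,683.
Year 9: ⌊$43,683 × 200%/10⌋ = $8,736. Book value $34,947.
Year 10 (final): $34,947 − $13,300 = $21,647. Book value $13,300.

$52,071; $41,657; $33,325; $26,660; $21,328; $17,063; $13,650; $10,920; $8,736; $21,647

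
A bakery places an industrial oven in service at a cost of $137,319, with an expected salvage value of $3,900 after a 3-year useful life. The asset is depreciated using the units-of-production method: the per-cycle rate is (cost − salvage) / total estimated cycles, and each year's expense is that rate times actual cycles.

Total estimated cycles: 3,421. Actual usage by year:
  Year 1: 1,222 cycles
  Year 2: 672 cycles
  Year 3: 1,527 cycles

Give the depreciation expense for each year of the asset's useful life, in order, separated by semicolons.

$47,658; $26,208; $59,553

Depreciable base = $137,319 − $3,900 = $133,419.
Rate = $133,419 / 3,421 cycles = $39 per cycle.
Year 1: 1,222 × $39 = $47,658. Book value $89,661.
Year 2: 672 × $39 = $26,208. Book value $63,453.
Year 3: 1,527 × $39 = $59,553. Book value $3,900.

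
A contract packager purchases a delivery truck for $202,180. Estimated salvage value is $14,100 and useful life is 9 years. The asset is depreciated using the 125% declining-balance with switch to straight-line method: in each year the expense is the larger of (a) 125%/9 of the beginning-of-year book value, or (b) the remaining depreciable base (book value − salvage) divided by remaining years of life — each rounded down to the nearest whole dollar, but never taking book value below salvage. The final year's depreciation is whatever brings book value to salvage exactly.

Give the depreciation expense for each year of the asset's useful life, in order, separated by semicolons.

$28,080; $24,180; $20,822; $19,166; $19,166; $19,166; $19,166; $19,167; $19,167

Depreciable base = $202,180 − $14,100 = $188,080.
Year 1: DB = ⌊$202,180 × 125%/9⌋ = $28,080; SL = ⌊$188,080/9⌋ = $20,897 → take DB $28,080. Book value $174,100.
Year 2: DB = ⌊$174,100 × 125%/9⌋ = $24,180; SL = ⌊$160,000/8⌋ = $20,000 → take DB $24,180. Book value $149,920.
Year 3: DB = ⌊$149,920 × 125%/9⌋ = $20,822; SL = ⌊$135,820/7⌋ = $19,402 → take DB $20,822. Book value $129,098.
Year 4: DB = ⌊$129,098 × 125%/9⌋ = $17,930; SL = ⌊$114,998/6⌋ = $19,166 → take SL $19,166. Book value $109,932.
Year 5: DB = ⌊$109,932 × 125%/9⌋ = $15,268; SL = ⌊$95,832/5⌋ = $19,166 → take SL $19,166. Book value $90,766.
Year 6: DB = ⌊$90,766 × 125%/9⌋ = $12,606; SL = ⌊$76,666/4⌋ = $19,166 → take SL $19,166. Book value $71,600.
Year 7: DB = ⌊$71,600 × 125%/9⌋ = $9,944; SL = ⌊$57,500/3⌋ = $19,166 → take SL $19,166. Book value $52,434.
Year 8: DB = ⌊$52,434 × 125%/9⌋ = $7,282; SL = ⌊$38,334/2⌋ = $19,167 → take SL $19,167. Book value $33,267.
Year 9 (final): $33,267 − $14,100 = $19,167. Book value $14,100.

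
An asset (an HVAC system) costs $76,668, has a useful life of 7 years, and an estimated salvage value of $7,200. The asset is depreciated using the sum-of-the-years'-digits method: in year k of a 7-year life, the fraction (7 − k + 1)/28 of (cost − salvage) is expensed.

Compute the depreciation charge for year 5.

Depreciable base = $76,668 − $7,200 = $69,468.
Sum of the years' digits = 7+6+5+4+3+2+1 = 28.
Year 1: $69,468 × 7/28 = $17,367. Book value $59,301.
Year 2: $69,468 × 6/28 = $14,886. Book value $44,415.
Year 3: $69,468 × 5/28 = $12,405. Book value $32,010.
Year 4: $69,468 × 4/28 = $9,924. Book value $22,086.
Year 5: $69,468 × 3/28 = $7,443. Book value $14,643.

$7,443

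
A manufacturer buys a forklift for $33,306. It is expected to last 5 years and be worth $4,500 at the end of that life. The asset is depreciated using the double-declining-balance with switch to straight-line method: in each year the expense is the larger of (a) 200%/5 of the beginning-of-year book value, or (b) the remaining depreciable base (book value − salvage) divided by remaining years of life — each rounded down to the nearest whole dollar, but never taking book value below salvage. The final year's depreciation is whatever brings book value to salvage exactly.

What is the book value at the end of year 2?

Depreciable base = $33,306 − $4,500 = $28,806.
Year 1: DB = ⌊$33,306 × 200%/5⌋ = $13,322; SL = ⌊$28,806/5⌋ = $5,761 → take DB $13,322. Book value $19,984.
Year 2: DB = ⌊$19,984 × 200%/5⌋ = $7,993; SL = ⌊$15,484/4⌋ = $3,871 → take DB $7,993. Book value $11,991.

$11,991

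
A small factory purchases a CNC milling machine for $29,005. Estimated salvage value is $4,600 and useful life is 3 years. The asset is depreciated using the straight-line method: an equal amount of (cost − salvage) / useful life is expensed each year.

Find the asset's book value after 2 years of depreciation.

$12,735

Depreciable base = $29,005 − $4,600 = $24,405.
Annual expense = $24,405 / 3 = $8,135.
End of year 1: book value $20,870.
End of year 2: book value $12,735.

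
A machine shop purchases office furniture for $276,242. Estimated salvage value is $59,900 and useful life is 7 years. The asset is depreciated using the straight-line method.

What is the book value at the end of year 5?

Depreciable base = $276,242 − $59,900 = $216,342.
Annual expense = $216,342 / 7 = $30,906.
End of year 1: book value $245,336.
End of year 2: book value $214,430.
End of year 3: book value $183,524.
End of year 4: book value $152,618.
End of year 5: book value $121,712.

$121,712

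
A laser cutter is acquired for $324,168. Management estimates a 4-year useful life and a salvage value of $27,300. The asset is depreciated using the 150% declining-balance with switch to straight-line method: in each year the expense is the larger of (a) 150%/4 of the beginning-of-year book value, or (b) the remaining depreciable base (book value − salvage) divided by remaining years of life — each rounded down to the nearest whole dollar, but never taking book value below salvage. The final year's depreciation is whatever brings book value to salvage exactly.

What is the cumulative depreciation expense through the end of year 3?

Depreciable base = $324,168 − $27,300 = $296,868.
Year 1: DB = ⌊$324,168 × 150%/4⌋ = $121,563; SL = ⌊$296,868/4⌋ = $74,217 → take DB $121,563. Book value $202,605.
Year 2: DB = ⌊$202,605 × 150%/4⌋ = $75,976; SL = ⌊$175,305/3⌋ = $58,435 → take DB $75,976. Book value $126,629.
Year 3: DB = ⌊$126,629 × 150%/4⌋ = $47,485; SL = ⌊$99,329/2⌋ = $49,664 → take SL $49,664. Book value $76,965.
Accumulated through year 3 = $324,168 − $76,965 = $247,203.

$247,203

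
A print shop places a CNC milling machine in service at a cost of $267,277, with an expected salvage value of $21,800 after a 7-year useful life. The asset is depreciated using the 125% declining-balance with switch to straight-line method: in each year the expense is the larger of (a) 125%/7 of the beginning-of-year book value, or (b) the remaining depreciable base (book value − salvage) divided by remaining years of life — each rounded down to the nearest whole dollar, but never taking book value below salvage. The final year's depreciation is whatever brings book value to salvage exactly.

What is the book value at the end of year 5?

Depreciable base = $267,277 − $21,800 = $245,477.
Year 1: DB = ⌊$267,277 × 125%/7⌋ = $47,728; SL = ⌊$245,477/7⌋ = $35,068 → take DB $47,728. Book value $219,549.
Year 2: DB = ⌊$219,549 × 125%/7⌋ = $39,205; SL = ⌊$197,749/6⌋ = $32,958 → take DB $39,205. Book value $180,344.
Year 3: DB = ⌊$180,344 × 125%/7⌋ = $32,204; SL = ⌊$158,544/5⌋ = $31,708 → take DB $32,204. Book value $148,140.
Year 4: DB = ⌊$148,140 × 125%/7⌋ = $26,453; SL = ⌊$126,340/4⌋ = $31,585 → take SL $31,585. Book value $116,555.
Year 5: DB = ⌊$116,555 × 125%/7⌋ = $20,813; SL = ⌊$94,755/3⌋ = $31,585 → take SL $31,585. Book value $84,970.

$84,970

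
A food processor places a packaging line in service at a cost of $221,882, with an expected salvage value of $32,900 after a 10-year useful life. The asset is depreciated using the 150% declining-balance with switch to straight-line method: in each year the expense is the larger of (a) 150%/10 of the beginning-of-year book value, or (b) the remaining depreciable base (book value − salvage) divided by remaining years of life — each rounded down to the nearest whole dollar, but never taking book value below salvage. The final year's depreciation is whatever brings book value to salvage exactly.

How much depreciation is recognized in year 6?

$14,767

Depreciable base = $221,882 − $32,900 = $188,982.
Year 1: DB = ⌊$221,882 × 150%/10⌋ = $33,282; SL = ⌊$188,982/10⌋ = $18,898 → take DB $33,282. Book value $188,600.
Year 2: DB = ⌊$188,600 × 150%/10⌋ = $28,290; SL = ⌊$155,700/9⌋ = $17,300 → take DB $28,290. Book value $160,310.
Year 3: DB = ⌊$160,310 × 150%/10⌋ = $24,046; SL = ⌊$127,410/8⌋ = $15,926 → take DB $24,046. Book value $136,264.
Year 4: DB = ⌊$136,264 × 150%/10⌋ = $20,439; SL = ⌊$103,364/7⌋ = $14,766 → take DB $20,439. Book value $115,825.
Year 5: DB = ⌊$115,825 × 150%/10⌋ = $17,373; SL = ⌊$82,925/6⌋ = $13,820 → take DB $17,373. Book value $98,452.
Year 6: DB = ⌊$98,452 × 150%/10⌋ = $14,767; SL = ⌊$65,552/5⌋ = $13,110 → take DB $14,767. Book value $83,685.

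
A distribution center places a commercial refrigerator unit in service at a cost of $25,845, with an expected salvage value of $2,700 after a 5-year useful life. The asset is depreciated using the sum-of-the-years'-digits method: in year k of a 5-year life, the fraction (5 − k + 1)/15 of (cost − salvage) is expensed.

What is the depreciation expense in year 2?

Depreciable base = $25,845 − $2,700 = $23,145.
Sum of the years' digits = 5+4+3+2+1 = 15.
Year 1: $23,145 × 5/15 = $7,715. Book value $18,130.
Year 2: $23,145 × 4/15 = $6,172. Book value $11,958.

$6,172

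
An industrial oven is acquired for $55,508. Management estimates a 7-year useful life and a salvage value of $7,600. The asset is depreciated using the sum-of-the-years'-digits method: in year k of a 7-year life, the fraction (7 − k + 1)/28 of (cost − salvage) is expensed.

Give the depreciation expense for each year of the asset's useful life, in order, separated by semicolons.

$11,977; $10,266; $8,555; $6,844; $5,133; $3,422; $1,711

Depreciable base = $55,508 − $7,600 = $47,908.
Sum of the years' digits = 7+6+5+4+3+2+1 = 28.
Year 1: $47,908 × 7/28 = $11,977. Book value $43,531.
Year 2: $47,908 × 6/28 = $10,266. Book value $33,265.
Year 3: $47,908 × 5/28 = $8,555. Book value $24,710.
Year 4: $47,908 × 4/28 = $6,844. Book value $17,866.
Year 5: $47,908 × 3/28 = $5,133. Book value $12,733.
Year 6: $47,908 × 2/28 = $3,422. Book value $9,311.
Year 7: $47,908 × 1/28 = $1,711. Book value $7,600.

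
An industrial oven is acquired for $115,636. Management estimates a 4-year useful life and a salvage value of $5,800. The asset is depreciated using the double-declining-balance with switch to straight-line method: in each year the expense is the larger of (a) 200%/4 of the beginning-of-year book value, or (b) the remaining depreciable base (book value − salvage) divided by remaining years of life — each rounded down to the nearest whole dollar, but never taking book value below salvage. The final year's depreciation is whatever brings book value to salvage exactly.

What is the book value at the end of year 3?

$14,455

Depreciable base = $115,636 − $5,800 = $109,836.
Year 1: DB = ⌊$115,636 × 200%/4⌋ = $57,818; SL = ⌊$109,836/4⌋ = $27,459 → take DB $57,818. Book value $57,818.
Year 2: DB = ⌊$57,818 × 200%/4⌋ = $28,909; SL = ⌊$52,018/3⌋ = $17,339 → take DB $28,909. Book value $28,909.
Year 3: DB = ⌊$28,909 × 200%/4⌋ = $14,454; SL = ⌊$23,109/2⌋ = $11,554 → take DB $14,454. Book value $14,455.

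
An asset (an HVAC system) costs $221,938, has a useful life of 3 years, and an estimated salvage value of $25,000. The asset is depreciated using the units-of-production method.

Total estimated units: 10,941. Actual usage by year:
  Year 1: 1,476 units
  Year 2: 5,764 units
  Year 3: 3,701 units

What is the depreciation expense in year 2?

$103,752

Depreciable base = $221,938 − $25,000 = $196,938.
Rate = $196,938 / 10,941 units = $18 per unit.
Year 1: 1,476 × $18 = $26,568. Book value $195,370.
Year 2: 5,764 × $18 = $103,752. Book value $91,618.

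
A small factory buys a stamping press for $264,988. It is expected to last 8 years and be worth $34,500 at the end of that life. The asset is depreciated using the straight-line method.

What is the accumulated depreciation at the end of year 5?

Depreciable base = $264,988 − $34,500 = $230,488.
Annual expense = $230,488 / 8 = $28,811.
End of year 1: book value $236,177.
End of year 2: book value $207,366.
End of year 3: book value $178,555.
End of year 4: book value $149,744.
End of year 5: book value $120,933.
Accumulated through year 5 = $264,988 − $120,933 = $144,055.

$144,055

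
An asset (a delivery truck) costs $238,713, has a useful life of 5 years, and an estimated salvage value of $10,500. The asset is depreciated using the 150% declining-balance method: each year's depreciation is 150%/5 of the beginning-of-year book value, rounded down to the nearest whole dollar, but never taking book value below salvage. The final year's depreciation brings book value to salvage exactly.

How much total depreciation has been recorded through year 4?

$181,397

Depreciable base = $238,713 − $10,500 = $228,213.
Year 1: ⌊$238,713 × 150%/5⌋ = $71,613. Book value $167,100.
Year 2: ⌊$167,100 × 150%/5⌋ = $50,130. Book value $116,970.
Year 3: ⌊$116,970 × 150%/5⌋ = $35,091. Book value $81,879.
Year 4: ⌊$81,879 × 150%/5⌋ = $24,563. Book value $57,316.
Accumulated through year 4 = $238,713 − $57,316 = $181,397.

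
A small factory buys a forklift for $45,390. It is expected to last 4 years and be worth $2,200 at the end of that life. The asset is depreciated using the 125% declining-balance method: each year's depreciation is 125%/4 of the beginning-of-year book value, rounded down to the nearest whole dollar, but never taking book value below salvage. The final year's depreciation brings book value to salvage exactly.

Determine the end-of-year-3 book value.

$14,751

Depreciable base = $45,390 − $2,200 = $43,190.
Year 1: ⌊$45,390 × 125%/4⌋ = $14,184. Book value $31,206.
Year 2: ⌊$31,206 × 125%/4⌋ = $9,751. Book value $21,455.
Year 3: ⌊$21,455 × 125%/4⌋ = $6,704. Book value $14,751.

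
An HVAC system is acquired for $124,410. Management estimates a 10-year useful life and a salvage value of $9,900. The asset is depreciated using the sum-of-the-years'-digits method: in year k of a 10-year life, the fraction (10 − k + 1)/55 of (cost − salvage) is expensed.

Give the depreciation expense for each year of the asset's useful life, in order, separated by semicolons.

Depreciable base = $124,410 − $9,900 = $114,510.
Sum of the years' digits = 10+9+8+7+6+5+4+3+2+1 = 55.
Year 1: $114,510 × 10/55 = $20,820. Book value $103,590.
Year 2: $114,510 × 9/55 = $18,738. Book value $84,852.
Year 3: $114,510 × 8/55 = $16,656. Book value $68,196.
Year 4: $114,510 × 7/55 = $14,574. Book value $53,622.
Year 5: $114,510 × 6/55 = $12,492. Book value $41,130.
Year 6: $114,510 × 5/55 = $10,410. Book value $30,720.
Year 7: $114,510 × 4/55 = $8,328. Book value $22,392.
Year 8: $114,510 × 3/55 = $6,246. Book value $16,146.
Year 9: $114,510 × 2/55 = $4,164. Book value $11,982.
Year 10: $114,510 × 1/55 = $2,082. Book value $9,900.

$20,820; $18,738; $16,656; $14,574; $12,492; $10,410; $8,328; $6,246; $4,164; $2,082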